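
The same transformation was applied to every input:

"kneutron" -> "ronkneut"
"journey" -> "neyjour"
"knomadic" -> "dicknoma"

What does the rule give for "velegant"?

antveleg

The pattern: move the last 3 characters to the front (rotate right by 3).
"velegant" → "antveleg".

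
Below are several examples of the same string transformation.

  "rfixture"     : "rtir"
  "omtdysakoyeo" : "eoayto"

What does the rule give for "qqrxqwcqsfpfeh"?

Rule — reverse the string, then keep every other character starting from the second (positions 2nd, 4th, 6th, ...).
Working it through for "qqrxqwcqsfpfeh": intermediate "hefpfsqcwqxrqq", final "epscqrq".

epscqrq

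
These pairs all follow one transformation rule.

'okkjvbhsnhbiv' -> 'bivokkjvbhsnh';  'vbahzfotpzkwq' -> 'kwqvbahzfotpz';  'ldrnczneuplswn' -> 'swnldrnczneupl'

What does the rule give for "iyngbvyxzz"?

Looking at the pairs, the operation is to move the last 3 characters to the front (rotate right by 3).
"iyngbvyxzz" → "xzziyngbvy".

xzziyngbvy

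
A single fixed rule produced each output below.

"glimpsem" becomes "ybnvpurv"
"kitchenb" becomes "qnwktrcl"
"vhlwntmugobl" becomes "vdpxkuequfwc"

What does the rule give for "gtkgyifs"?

hrobpctp

Looking at the pairs, the operation is to shift every letter 9 places forward in the alphabet (wrapping around), then swap the front and back halves of the string.
For "gtkgyifs", step one produces "pctphrob"; step two turns that into "hrobpctp".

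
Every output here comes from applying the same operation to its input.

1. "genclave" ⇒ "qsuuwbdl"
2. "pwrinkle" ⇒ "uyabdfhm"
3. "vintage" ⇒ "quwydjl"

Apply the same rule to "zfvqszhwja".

In each case the input is transformed by: sort the characters into alphabetical order, then shift every letter 10 places backward in the alphabet (wrapping around).
Starting from "zfvqszhwja": after the first operation, "afhjqsvwzz"; after the second, "qvxzgilmpp".
(Check on "genclave": → "aceeglnv" → "qsuuwbdl" ✓)

qvxzgilmpp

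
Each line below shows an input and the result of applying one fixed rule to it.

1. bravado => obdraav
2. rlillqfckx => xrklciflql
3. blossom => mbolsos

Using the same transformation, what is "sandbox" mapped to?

xsoabnd

Rule — take characters alternately from the front and the back (1st, last, 2nd, 2nd-last, ...), then swap each adjacent pair of characters (1↔2, 3↔4, ...).
Working it through for "sandbox": intermediate "sxaonbd", final "xsoabnd".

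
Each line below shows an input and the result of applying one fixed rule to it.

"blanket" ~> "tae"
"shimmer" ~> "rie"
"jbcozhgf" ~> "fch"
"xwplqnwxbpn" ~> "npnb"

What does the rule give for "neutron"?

nuo

Looking at the pairs, the operation is to move the last character to the front, then keep one character in every 3, starting at position 1 (positions 1st, 4th, 7th, ...).
For "neutron", step one produces "nneutro"; step two turns that into "nuo".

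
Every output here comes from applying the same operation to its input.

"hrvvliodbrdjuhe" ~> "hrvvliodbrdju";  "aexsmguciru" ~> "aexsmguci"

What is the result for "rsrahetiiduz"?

In each case the input is transformed by: delete the last 2 characters.
Doing the same to "rsrahetiiduz": "rsrahetiid".

rsrahetiid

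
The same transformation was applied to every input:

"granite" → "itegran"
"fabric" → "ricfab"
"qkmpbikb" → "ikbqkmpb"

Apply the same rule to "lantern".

ernlant

The transformation: move the last 3 characters to the front (rotate right by 3).
On "lantern" that produces "ernlant".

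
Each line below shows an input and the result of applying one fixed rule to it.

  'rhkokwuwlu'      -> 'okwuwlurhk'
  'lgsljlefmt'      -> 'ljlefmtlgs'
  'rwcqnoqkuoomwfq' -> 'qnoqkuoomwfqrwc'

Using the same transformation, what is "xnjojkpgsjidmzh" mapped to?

ojkpgsjidmzhxnj

Looking at the pairs, the operation is to move the first 3 characters to the end (rotate left by 3).
Applying that to "xnjojkpgsjidmzh" gives "ojkpgsjidmzhxnj".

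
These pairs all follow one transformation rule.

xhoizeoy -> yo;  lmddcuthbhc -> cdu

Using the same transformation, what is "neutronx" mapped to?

xu

Rule — move the last 3 characters to the front (rotate right by 3), then keep one character in every 3, starting at position 3 (positions 3rd, 6th, 9th, ...).
Starting from "neutronx": after the first operation, "onxneutr"; after the second, "xu".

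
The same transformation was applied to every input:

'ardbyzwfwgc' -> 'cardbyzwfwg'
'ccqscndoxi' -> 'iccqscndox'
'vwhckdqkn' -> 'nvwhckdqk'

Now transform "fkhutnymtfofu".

The transformation: move the last character to the front.
Doing the same to "fkhutnymtfofu": "ufkhutnymtfof".

ufkhutnymtfof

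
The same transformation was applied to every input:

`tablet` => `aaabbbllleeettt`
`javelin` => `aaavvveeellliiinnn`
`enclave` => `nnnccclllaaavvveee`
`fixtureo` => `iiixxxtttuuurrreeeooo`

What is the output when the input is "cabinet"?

Looking at the pairs, the operation is to delete the first character, then repeat every character 3 times.
Working it through for "cabinet": intermediate "abinet", final "aaabbbiiinnneeettt".
(Check on "javelin": → "avelin" → "aaavvveeellliiinnn" ✓)

aaabbbiiinnneeettt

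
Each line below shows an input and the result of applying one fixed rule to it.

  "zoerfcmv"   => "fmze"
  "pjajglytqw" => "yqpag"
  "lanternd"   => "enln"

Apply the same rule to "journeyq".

The pattern: keep every other character starting from the first (positions 1st, 3rd, 5th, ...), then move the last 2 characters to the front (rotate right by 2).
So "journeyq" becomes "nyju".

nyju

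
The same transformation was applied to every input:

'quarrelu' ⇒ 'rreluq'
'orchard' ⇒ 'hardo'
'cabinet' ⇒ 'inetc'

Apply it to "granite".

The rule is to move the first character to the end, then delete the first 2 characters.
Applying both steps to "granite": "raniteg", then "niteg".

niteg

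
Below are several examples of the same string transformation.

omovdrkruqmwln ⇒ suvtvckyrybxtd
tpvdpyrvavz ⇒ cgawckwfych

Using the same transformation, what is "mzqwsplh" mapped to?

In each case the input is transformed by: move the last 2 characters to the front (rotate right by 2), then shift every letter 7 places forward in the alphabet (wrapping around).
For "mzqwsplh", step one produces "lhmzqwsp"; step two turns that into "sotgxdzw".

sotgxdzw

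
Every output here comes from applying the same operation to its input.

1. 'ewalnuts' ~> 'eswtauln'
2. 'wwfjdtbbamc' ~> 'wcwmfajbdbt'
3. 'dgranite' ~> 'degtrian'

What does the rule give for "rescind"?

rdensic

The pattern: take characters alternately from the front and the back (1st, last, 2nd, 2nd-last, ...).
So "rescind" becomes "rdensic".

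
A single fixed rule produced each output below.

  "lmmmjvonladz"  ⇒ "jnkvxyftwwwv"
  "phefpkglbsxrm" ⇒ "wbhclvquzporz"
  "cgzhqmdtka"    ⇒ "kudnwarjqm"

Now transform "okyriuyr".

In each case the input is transformed by: shift every letter 10 places forward in the alphabet (wrapping around), then reverse the string.
Working it through for "okyriuyr": intermediate "yuibseib", final "biesbiuy".

biesbiuy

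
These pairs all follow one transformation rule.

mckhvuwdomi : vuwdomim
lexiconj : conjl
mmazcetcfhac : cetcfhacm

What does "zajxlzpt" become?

What's happening: move the first character to the end, then delete the first 3 characters.
Starting from "zajxlzpt": after the first operation, "ajxlzptz"; after the second, "lzptz".
(Check on "mckhvuwdomi": → "ckhvuwdomim" → "vuwdomim" ✓)

lzptz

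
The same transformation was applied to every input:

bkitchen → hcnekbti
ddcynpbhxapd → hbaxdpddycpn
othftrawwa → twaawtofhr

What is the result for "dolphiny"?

Each output is the input with this applied: swap each adjacent pair of characters (1↔2, 3↔4, ...), then swap the front and back halves of the string.
"dolphiny" → "odplihyn" → "ihynodpl".

ihynodpl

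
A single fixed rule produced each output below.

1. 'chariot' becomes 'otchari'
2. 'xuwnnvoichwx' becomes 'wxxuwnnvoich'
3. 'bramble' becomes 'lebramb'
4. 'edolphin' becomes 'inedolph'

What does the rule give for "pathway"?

Each output is the input with this applied: move the last 2 characters to the front (rotate right by 2).
So "pathway" becomes "aypathw".

aypathw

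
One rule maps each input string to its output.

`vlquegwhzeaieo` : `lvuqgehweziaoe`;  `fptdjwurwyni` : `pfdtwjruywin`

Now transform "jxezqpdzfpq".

What's happening: swap each adjacent pair of characters (1↔2, 3↔4, ...).
On "jxezqpdzfpq" that produces "xjzepqzdpfq".

xjzepqzdpfq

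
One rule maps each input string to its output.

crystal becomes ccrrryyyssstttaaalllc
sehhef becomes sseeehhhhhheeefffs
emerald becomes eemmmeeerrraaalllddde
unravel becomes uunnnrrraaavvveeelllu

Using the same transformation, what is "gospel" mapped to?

ggooossspppeeelllg

Each output is the input with this applied: repeat every character 3 times, then move the first character to the end.
Applying both steps to "gospel": "gggooossspppeeelll", then "ggooossspppeeelllg".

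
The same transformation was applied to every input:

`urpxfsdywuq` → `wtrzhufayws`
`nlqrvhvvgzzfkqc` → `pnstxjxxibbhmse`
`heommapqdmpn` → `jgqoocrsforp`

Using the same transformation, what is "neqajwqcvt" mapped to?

In each case the input is transformed by: shift every letter 2 places forward in the alphabet (wrapping around).
For "neqajwqcvt" the result is "pgsclysexv".

pgsclysexv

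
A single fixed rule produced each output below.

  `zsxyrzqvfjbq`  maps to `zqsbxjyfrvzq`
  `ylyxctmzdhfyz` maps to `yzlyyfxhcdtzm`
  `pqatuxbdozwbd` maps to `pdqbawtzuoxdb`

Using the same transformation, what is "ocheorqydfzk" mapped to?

The rule is to take characters alternately from the front and the back (1st, last, 2nd, 2nd-last, ...).
Applying that to "ocheorqydfzk" gives "okczhfedoyrq".

okczhfedoyrq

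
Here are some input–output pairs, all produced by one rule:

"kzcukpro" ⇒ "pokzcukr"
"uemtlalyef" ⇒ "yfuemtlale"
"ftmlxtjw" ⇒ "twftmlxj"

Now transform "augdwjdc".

jcaugdwd

Looking at the pairs, the operation is to move the last 2 characters to the front (rotate right by 2), then swap the first and last characters.
On "augdwjdc" that produces "jcaugdwd".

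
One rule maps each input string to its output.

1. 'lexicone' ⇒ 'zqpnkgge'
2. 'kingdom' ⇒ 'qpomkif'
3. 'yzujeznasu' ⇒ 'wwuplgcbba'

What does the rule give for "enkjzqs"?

Looking at the pairs, the operation is to shift every letter 2 places forward in the alphabet (wrapping around), then sort the characters into reverse alphabetical order.
For "enkjzqs" the result is "uspmlgb".

uspmlgb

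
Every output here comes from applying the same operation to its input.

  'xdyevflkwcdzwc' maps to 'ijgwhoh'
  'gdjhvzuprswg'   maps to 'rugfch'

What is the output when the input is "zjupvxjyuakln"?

kfgufvy

The rule is to keep every other character starting from the first (positions 1st, 3rd, 5th, ...), then shift every letter 11 places forward in the alphabet (wrapping around).
On "zjupvxjyuakln": the first step gives "zuvjukn", and the second then gives "kfgufvy".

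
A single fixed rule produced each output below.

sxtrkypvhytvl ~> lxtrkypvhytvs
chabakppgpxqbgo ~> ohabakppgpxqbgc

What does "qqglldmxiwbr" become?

The pattern: swap the first and last characters.
"qqglldmxiwbr" → "rqglldmxiwbq".

rqglldmxiwbq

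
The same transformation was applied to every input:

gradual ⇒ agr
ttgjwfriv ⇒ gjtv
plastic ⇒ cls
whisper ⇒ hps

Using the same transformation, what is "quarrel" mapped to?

In each case the input is transformed by: sort the characters into alphabetical order, then keep every other character starting from the second (positions 2nd, 4th, 6th, ...).
Starting from "quarrel": after the first operation, "aelqrru"; after the second, "eqr".

eqr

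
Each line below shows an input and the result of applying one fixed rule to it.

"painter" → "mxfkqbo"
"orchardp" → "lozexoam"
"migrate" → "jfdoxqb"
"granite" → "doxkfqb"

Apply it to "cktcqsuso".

The pattern: shift every letter 3 places backward in the alphabet (wrapping around).
"cktcqsuso" → "zhqznprpl".

zhqznprpl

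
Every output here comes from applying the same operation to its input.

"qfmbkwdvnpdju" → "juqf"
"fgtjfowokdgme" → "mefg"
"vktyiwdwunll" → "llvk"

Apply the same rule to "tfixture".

Each output is the input with this applied: move the last 2 characters to the front (rotate right by 2), then keep only the first 4 characters.
So "tfixture" becomes "retf".

retf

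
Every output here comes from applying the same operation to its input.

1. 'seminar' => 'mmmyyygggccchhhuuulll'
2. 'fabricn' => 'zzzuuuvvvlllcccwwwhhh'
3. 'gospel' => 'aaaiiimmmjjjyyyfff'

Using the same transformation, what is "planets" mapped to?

Rule — shift every letter 6 places backward in the alphabet (wrapping around), then repeat every character 3 times.
Starting from "planets": after the first operation, "jfuhynm"; after the second, "jjjfffuuuhhhyyynnnmmm".

jjjfffuuuhhhyyynnnmmm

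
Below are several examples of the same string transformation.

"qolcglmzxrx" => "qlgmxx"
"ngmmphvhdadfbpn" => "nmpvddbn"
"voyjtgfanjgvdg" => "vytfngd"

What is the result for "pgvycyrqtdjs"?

The transformation: keep every other character starting from the first (positions 1st, 3rd, 5th, ...).
On "pgvycyrqtdjs" that produces "pvcrtj".

pvcrtj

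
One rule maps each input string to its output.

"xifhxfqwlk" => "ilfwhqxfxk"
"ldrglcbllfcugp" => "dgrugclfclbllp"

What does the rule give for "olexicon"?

loecxion

Looking at the pairs, the operation is to take characters alternately from the front and the back (1st, last, 2nd, 2nd-last, ...), then move the first 2 characters to the end (rotate left by 2).
Working it through for "olexicon": intermediate "onloecxi", final "loecxion".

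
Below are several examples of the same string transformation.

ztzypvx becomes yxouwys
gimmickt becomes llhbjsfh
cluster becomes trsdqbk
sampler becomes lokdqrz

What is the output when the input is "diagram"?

zfqzlch

The rule is to shift every letter 1 place backward in the alphabet (wrapping around), then move the first 2 characters to the end (rotate left by 2).
Applying both steps to "diagram": "chzfqzl", then "zfqzlch".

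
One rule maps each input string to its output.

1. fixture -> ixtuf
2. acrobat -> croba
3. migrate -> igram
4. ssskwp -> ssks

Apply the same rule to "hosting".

ostih

The transformation: delete the last 2 characters, then move the first character to the end.
"hosting" → "hosti" → "ostih".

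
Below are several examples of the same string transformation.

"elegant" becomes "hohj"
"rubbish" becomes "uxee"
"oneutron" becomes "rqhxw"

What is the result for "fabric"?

In each case the input is transformed by: shift every letter 3 places forward in the alphabet (wrapping around), then delete the last 3 characters.
"fabric" → "ideulf" → "ide".

ide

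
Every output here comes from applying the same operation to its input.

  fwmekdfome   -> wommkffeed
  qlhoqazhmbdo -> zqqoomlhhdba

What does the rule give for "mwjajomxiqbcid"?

xwqommjjiidcba

Looking at the pairs, the operation is to sort the characters into reverse alphabetical order.
On "mwjajomxiqbcid" that produces "xwqommjjiidcba".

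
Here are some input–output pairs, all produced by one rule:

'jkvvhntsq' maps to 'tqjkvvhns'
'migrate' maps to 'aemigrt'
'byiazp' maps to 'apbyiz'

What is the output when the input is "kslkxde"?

Looking at the pairs, the operation is to move the last 2 characters to the front (rotate right by 2), then swap the first and last characters.
Working it through for "kslkxde": intermediate "dekslkx", final "xekslkd".
(Check on "jkvvhntsq": → "sqjkvvhnt" → "tqjkvvhns" ✓)

xekslkd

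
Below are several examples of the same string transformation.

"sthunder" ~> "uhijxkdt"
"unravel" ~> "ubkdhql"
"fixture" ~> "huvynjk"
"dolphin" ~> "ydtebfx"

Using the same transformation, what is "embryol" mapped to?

ebucrho

The pattern: move the last 2 characters to the front (rotate right by 2), then shift every letter 10 places backward in the alphabet (wrapping around).
On "embryol": the first step gives "olembry", and the second then gives "ebucrho".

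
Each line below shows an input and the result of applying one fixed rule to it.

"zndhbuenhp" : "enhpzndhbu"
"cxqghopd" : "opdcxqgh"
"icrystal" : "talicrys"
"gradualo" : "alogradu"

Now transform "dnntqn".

The pattern: swap the front and back halves of the string, then move the first character to the end.
"dnntqn" → "tqndnn" → "qndnnt".

qndnnt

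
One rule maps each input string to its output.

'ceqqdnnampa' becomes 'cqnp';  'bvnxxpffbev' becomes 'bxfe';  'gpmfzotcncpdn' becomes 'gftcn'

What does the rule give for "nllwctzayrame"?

What's happening: keep one character in every 3, starting at position 1 (positions 1st, 4th, 7th, ...).
Applying that to "nllwctzayrame" gives "nwzre".

nwzre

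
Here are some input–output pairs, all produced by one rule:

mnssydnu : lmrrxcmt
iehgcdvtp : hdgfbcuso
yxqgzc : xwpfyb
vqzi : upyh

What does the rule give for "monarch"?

Rule — shift every letter 1 place backward in the alphabet (wrapping around).
On "monarch" that produces "lnmzqbg".

lnmzqbg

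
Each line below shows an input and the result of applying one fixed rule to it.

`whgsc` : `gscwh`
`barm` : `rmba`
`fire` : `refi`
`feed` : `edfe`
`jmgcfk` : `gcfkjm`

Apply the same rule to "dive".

vedi

Rule — move the first 2 characters to the end (rotate left by 2).
On "dive" that produces "vedi".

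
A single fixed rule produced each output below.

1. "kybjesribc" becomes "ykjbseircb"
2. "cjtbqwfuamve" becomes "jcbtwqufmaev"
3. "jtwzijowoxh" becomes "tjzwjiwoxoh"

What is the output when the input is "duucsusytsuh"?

udcuusyssthu

The transformation: swap each adjacent pair of characters (1↔2, 3↔4, ...).
For "duucsusytsuh" the result is "udcuusyssthu".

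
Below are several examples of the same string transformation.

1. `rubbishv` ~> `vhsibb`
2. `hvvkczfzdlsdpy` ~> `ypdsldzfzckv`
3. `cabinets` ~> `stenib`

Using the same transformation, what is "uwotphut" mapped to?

What's happening: delete the first 2 characters, then reverse the string.
Working it through for "uwotphut": intermediate "otphut", final "tuhpto".

tuhpto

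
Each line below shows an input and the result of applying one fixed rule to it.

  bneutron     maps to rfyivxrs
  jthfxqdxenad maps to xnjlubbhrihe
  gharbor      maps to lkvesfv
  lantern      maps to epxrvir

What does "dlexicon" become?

phbigmrs

In each case the input is transformed by: shift every letter 4 places forward in the alphabet (wrapping around), then swap each adjacent pair of characters (1↔2, 3↔4, ...).
For "dlexicon", step one produces "hpibmgsr"; step two turns that into "phbigmrs".
(Check on "jthfxqdxenad": → "nxljbuhbireh" → "xnjlubbhrihe" ✓)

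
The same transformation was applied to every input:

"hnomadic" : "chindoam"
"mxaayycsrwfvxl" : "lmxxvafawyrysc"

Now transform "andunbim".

Looking at the pairs, the operation is to reverse the string, then take characters alternately from the front and the back (1st, last, 2nd, 2nd-last, ...).
Working it through for "andunbim": intermediate "mibnudna", final "mainbdnu".

mainbdnu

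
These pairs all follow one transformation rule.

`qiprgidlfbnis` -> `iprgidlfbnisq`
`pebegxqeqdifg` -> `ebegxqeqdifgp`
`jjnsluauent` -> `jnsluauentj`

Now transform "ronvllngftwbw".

onvllngftwbwr

What's happening: move the first character to the end.
Applying that to "ronvllngftwbw" gives "onvllngftwbwr".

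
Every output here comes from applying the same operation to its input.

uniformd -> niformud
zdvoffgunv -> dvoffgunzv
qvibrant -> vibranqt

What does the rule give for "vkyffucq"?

The pattern: swap the first and last characters, then move the first character to the end.
Working it through for "vkyffucq": intermediate "qkyffucv", final "kyffucvq".
(Check on "zdvoffgunv": → "vdvoffgunz" → "dvoffgunzv" ✓)

kyffucvq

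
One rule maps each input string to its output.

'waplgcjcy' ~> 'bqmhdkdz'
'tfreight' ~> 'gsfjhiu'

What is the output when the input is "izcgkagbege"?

adhlbhcfhf

Looking at the pairs, the operation is to shift every letter 1 place forward in the alphabet (wrapping around), then delete the first character.
"izcgkagbege" → "jadhlbhcfhf" → "adhlbhcfhf".
(Check on "waplgcjcy": → "xbqmhdkdz" → "bqmhdkdz" ✓)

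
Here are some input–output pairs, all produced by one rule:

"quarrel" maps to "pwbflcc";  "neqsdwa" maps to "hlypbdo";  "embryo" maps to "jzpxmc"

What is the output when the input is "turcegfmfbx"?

miefcnprqxq

Looking at the pairs, the operation is to shift every letter 11 places forward in the alphabet (wrapping around), then move the last 2 characters to the front (rotate right by 2).
Working it through for "turcegfmfbx": intermediate "efcnprqxqmi", final "miefcnprqxq".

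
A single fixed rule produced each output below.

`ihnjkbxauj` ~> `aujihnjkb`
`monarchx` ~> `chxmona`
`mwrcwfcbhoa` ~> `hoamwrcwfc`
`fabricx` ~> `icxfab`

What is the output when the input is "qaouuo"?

What's happening: move the last 3 characters to the front (rotate right by 3), then delete the last character.
Working it through for "qaouuo": intermediate "uuoqao", final "uuoqa".

uuoqa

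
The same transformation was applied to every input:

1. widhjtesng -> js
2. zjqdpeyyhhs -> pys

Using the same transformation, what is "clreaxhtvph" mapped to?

ath

Looking at the pairs, the operation is to delete the first 3 characters, then keep one character in every 3, starting at position 2 (positions 2nd, 5th, 8th, ...).
For "clreaxhtvph", step one produces "eaxhtvph"; step two turns that into "ath".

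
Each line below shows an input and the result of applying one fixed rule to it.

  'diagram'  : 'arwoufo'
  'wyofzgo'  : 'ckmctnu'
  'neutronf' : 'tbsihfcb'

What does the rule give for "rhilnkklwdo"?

In each case the input is transformed by: move the last character to the front, then shift every letter 12 places backward in the alphabet (wrapping around).
Applying both steps to "rhilnkklwdo": "orhilnkklwd", then "cfvwzbyyzkr".

cfvwzbyyzkr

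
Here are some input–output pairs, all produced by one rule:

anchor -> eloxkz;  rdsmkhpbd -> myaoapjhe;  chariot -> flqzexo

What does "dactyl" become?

qviaxz

The rule is to move the last 3 characters to the front (rotate right by 3), then shift every letter 3 places backward in the alphabet (wrapping around).
For "dactyl" the result is "qviaxz".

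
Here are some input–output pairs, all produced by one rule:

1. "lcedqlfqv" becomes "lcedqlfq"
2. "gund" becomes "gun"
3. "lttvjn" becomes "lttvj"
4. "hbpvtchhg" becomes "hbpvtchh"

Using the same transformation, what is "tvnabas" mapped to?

tvnaba

The rule is to delete the last character.
So "tvnabas" becomes "tvnaba".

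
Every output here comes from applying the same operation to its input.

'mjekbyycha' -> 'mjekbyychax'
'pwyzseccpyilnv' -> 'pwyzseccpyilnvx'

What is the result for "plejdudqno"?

Looking at the pairs, the operation is to append "x".
On "plejdudqno" that produces "plejdudqnox".

plejdudqnox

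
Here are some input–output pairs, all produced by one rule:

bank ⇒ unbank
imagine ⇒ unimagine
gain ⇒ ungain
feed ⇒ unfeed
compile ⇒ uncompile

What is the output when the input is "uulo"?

unuulo

Each output is the input with this applied: prepend "un".
For "uulo" the result is "unuulo".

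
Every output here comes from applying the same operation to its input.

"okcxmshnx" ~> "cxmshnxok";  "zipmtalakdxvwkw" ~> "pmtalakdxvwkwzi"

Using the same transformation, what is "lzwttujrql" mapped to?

The pattern: move the first 2 characters to the end (rotate left by 2).
Applying that to "lzwttujrql" gives "wttujrqllz".

wttujrqllz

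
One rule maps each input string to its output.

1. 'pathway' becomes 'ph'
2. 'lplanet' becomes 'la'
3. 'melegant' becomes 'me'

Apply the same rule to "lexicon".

li

In each case the input is transformed by: move the last 2 characters to the front (rotate right by 2), then keep one character in every 3, starting at position 3 (positions 3rd, 6th, 9th, ...).
Working it through for "lexicon": intermediate "onlexic", final "li".
(Check on "lplanet": → "etlplan" → "la" ✓)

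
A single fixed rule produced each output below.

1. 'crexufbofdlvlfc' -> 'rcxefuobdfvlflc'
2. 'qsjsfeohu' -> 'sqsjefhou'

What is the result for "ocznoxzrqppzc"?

conzxorzpqzpc

The pattern: swap each adjacent pair of characters (1↔2, 3↔4, ...).
"ocznoxzrqppzc" → "conzxorzpqzpc".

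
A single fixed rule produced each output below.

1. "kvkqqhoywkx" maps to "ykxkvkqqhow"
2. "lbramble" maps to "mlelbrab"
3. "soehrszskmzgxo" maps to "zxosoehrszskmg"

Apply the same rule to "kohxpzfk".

pfkkohxz

In each case the input is transformed by: move the last 3 characters to the front (rotate right by 3), then swap the first and last characters.
"kohxpzfk" → "pfkkohxz".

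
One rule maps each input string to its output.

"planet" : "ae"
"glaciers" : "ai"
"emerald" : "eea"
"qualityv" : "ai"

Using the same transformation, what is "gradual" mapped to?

The transformation: keep every other character starting from the first (positions 1st, 3rd, 5th, ...), then keep only the vowels.
Working it through for "gradual": intermediate "gaul", final "au".

au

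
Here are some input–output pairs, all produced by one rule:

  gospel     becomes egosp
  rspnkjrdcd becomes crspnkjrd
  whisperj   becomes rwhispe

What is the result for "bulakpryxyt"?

ybulakpryx

Each output is the input with this applied: delete the last character, then move the last character to the front.
"bulakpryxyt" → "bulakpryxy" → "ybulakpryx".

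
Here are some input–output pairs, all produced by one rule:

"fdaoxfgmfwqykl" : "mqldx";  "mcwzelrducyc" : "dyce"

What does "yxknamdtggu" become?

Each output is the input with this applied: keep one character in every 3, starting at position 2 (positions 2nd, 5th, 8th, ...), then move the first 2 characters to the end (rotate left by 2).
Applying both steps to "yxknamdtggu": "xatu", then "tuxa".

tuxa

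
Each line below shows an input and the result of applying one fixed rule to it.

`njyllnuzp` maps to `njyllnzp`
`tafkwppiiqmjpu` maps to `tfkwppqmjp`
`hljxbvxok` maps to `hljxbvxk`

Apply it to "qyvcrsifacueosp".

qyvcrsfcsp

The rule is to remove every vowel.
"qyvcrsifacueosp" → "qyvcrsfcsp".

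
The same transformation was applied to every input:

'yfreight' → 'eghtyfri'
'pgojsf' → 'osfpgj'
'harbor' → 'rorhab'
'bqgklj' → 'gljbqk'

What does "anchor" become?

Rule — swap the front and back halves of the string, then swap the first and last characters.
Starting from "anchor": after the first operation, "horanc"; after the second, "coranh".

coranh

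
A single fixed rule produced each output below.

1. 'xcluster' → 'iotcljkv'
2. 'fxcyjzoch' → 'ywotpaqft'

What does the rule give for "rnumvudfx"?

The pattern: shift every letter 9 places backward in the alphabet (wrapping around), then move the last character to the front.
Applying that to "rnumvudfx" gives "oieldmluw".

oieldmluw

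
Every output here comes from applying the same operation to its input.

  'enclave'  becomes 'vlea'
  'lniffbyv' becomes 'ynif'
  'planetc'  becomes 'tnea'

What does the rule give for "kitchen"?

What's happening: sort the characters into reverse alphabetical order, then keep every other character starting from the first (positions 1st, 3rd, 5th, ...).
Working it through for "kitchen": intermediate "tnkihec", final "tkhc".

tkhc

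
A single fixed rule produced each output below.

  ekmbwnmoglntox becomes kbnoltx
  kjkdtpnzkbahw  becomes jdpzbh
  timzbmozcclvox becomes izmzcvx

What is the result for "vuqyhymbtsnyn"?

The pattern: keep every other character starting from the second (positions 2nd, 4th, 6th, ...).
For "vuqyhymbtsnyn" the result is "uyybsy".

uyybsy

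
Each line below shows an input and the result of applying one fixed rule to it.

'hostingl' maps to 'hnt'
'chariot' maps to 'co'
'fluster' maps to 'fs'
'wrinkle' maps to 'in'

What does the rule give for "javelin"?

The transformation: sort the characters into alphabetical order, then keep one character in every 3, starting at position 2 (positions 2nd, 5th, 8th, ...).
"javelin" → "aeijlnv" → "el".

el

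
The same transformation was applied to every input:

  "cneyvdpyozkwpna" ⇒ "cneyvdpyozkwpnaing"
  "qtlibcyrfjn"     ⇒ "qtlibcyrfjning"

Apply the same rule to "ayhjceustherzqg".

The transformation: append "ing".
Doing the same to "ayhjceustherzqg": "ayhjceustherzqging".

ayhjceustherzqging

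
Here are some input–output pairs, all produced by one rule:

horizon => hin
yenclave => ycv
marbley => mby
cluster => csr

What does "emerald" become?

erd

Rule — keep one character in every 3, starting at position 1 (positions 1st, 4th, 7th, ...).
For "emerald" the result is "erd".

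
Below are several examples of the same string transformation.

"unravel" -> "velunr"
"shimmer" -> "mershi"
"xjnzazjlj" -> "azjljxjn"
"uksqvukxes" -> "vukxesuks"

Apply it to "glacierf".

The rule is to move the first 3 characters to the end (rotate left by 3), then delete the first character.
On "glacierf": the first step gives "cierfgla", and the second then gives "ierfgla".

ierfgla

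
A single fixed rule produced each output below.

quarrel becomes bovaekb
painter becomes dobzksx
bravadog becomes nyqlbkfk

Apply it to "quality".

What's happening: shift every letter 10 places forward in the alphabet (wrapping around), then move the last 3 characters to the front (rotate right by 3).
Working it through for "quality": intermediate "aekvsdi", final "sdiaekv".
(Check on "painter": → "zksxdob" → "dobzksx" ✓)

sdiaekv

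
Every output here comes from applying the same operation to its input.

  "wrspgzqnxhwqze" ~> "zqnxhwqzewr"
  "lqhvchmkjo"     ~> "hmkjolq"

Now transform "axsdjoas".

In each case the input is transformed by: move the first 2 characters to the end (rotate left by 2), then delete the first 3 characters.
Doing the same to "axsdjoas": "oasax".

oasax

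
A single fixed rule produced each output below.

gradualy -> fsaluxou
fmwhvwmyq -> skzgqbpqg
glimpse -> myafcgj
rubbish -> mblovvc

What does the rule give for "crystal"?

ufwlsmn

The transformation: move the last 2 characters to the front (rotate right by 2), then shift every letter 6 places backward in the alphabet (wrapping around).
On "crystal": the first step gives "alcryst", and the second then gives "ufwlsmn".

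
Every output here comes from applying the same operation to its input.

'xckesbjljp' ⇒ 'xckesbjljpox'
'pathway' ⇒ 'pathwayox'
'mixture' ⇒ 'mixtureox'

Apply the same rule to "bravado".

Rule — append "ox".
Applying that to "bravado" gives "bravadoox".

bravadoox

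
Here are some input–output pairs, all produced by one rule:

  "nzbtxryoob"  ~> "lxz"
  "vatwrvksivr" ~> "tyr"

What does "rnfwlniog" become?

pld

Each output is the input with this applied: shift every letter 2 places backward in the alphabet (wrapping around), then keep only the first 3 characters.
Applying both steps to "rnfwlniog": "pldujlgme", then "pld".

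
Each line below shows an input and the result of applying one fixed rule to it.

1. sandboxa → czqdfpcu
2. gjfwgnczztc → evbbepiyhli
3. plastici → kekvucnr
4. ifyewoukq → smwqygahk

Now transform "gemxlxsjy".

Each output is the input with this applied: reverse the string, then shift every letter 2 places forward in the alphabet (wrapping around).
Applying both steps to "gemxlxsjy": "yjsxlxmeg", then "aluznzogi".
(Check on "plastici": → "icitsalp" → "kekvucnr" ✓)

aluznzogi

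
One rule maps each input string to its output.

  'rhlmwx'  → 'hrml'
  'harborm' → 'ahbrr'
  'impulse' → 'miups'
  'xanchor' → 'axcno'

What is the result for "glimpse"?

The rule is to swap each adjacent pair of characters (1↔2, 3↔4, ...), then delete the last 2 characters.
Applying both steps to "glimpse": "lgmispe", then "lgmis".

lgmis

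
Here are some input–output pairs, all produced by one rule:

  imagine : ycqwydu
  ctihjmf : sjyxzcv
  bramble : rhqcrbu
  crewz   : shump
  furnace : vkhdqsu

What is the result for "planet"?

Rule — shift every letter 10 places backward in the alphabet (wrapping around).
So "planet" becomes "fbqduj".

fbqduj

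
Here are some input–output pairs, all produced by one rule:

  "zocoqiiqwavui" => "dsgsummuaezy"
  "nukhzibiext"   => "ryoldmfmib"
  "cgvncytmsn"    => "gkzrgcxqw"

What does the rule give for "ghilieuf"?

klmpmiy

Each output is the input with this applied: shift every letter 4 places forward in the alphabet (wrapping around), then delete the last character.
Working it through for "ghilieuf": intermediate "klmpmiyj", final "klmpmiy".
(Check on "zocoqiiqwavui": → "dsgsummuaezym" → "dsgsummuaezy" ✓)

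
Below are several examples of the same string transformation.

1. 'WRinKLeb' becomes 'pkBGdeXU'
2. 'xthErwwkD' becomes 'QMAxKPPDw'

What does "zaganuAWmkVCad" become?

What's happening: flip the case of every letter, then shift every letter 7 places backward in the alphabet (wrapping around).
"zaganuAWmkVCad" → "ZAGANUawMKvcAD" → "STZTGNtpFDovTW".

STZTGNtpFDovTW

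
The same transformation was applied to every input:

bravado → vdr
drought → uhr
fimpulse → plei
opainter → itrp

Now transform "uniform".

frn

Looking at the pairs, the operation is to keep every other character starting from the second (positions 2nd, 4th, 6th, ...), then move the first character to the end.
Applying both steps to "uniform": "nfr", then "frn".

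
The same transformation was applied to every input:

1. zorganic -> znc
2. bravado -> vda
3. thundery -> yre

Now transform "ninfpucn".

unf

Rule — sort the characters into reverse alphabetical order, then keep one character in every 3, starting at position 1 (positions 1st, 4th, 7th, ...).
Applying both steps to "ninfpucn": "upnnnifc", then "unf".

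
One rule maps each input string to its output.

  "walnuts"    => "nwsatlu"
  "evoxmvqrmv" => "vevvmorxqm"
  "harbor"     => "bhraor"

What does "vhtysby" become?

The transformation: take characters alternately from the front and the back (1st, last, 2nd, 2nd-last, ...), then move the last character to the front.
Applying that to "vhtysby" gives "yvyhbts".

yvyhbts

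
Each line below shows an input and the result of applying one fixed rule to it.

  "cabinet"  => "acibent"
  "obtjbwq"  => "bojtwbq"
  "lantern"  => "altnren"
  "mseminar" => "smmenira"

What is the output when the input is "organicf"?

roaginfc

Looking at the pairs, the operation is to swap each adjacent pair of characters (1↔2, 3↔4, ...).
Doing the same to "organicf": "roaginfc".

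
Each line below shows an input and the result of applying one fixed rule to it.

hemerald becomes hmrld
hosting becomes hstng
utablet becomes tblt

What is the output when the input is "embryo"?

mbry

In each case the input is transformed by: remove every vowel.
On "embryo" that produces "mbry".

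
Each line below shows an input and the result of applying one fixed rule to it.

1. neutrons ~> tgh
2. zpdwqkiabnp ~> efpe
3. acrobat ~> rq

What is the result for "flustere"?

In each case the input is transformed by: shift every letter 11 places backward in the alphabet (wrapping around), then keep one character in every 3, starting at position 2 (positions 2nd, 5th, 8th, ...).
Starting from "flustere": after the first operation, "uajhitgt"; after the second, "ait".

ait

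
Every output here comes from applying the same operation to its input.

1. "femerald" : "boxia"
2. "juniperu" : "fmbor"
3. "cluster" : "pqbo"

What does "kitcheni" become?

The transformation: delete the first 3 characters, then shift every letter 3 places backward in the alphabet (wrapping around).
Working it through for "kitcheni": intermediate "cheni", final "zebkf".

zebkf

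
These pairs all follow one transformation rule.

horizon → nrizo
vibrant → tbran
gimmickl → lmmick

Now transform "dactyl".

lcty

Rule — delete the first 2 characters, then move the last character to the front.
Working it through for "dactyl": intermediate "ctyl", final "lcty".
(Check on "vibrant": → "brant" → "tbran" ✓)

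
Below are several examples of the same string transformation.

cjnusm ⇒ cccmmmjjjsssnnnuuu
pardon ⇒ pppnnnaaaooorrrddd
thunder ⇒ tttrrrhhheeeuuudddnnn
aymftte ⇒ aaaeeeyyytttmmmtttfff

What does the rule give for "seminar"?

Rule — take characters alternately from the front and the back (1st, last, 2nd, 2nd-last, ...), then repeat every character 3 times.
Applying both steps to "seminar": "sreamni", then "sssrrreeeaaammmnnniii".

sssrrreeeaaammmnnniii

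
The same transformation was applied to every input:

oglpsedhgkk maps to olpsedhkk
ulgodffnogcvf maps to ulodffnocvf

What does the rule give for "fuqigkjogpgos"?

The transformation: remove every "g".
For "fuqigkjogpgos" the result is "fuqikjopos".

fuqikjopos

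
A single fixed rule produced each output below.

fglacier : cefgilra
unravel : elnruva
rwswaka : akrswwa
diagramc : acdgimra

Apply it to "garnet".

egnrta

Rule — sort the characters into alphabetical order, then move the first character to the end.
Working it through for "garnet": intermediate "aegnrt", final "egnrta".
(Check on "diagramc": → "aacdgimr" → "acdgimra" ✓)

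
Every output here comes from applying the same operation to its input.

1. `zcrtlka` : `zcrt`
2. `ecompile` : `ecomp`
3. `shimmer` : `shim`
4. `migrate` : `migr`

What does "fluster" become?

flus

What's happening: delete the last 3 characters.
So "fluster" becomes "flus".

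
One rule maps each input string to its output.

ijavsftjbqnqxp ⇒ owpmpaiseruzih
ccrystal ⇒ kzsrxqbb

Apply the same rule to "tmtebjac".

Each output is the input with this applied: reverse the string, then shift every letter 1 place backward in the alphabet (wrapping around).
For "tmtebjac", step one produces "cajbetmt"; step two turns that into "bziadsls".

bziadsls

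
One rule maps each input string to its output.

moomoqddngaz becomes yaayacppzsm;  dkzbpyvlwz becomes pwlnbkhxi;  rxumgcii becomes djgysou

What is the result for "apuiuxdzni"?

mbgugjplz

What's happening: shift every letter 12 places forward in the alphabet (wrapping around), then delete the last character.
"apuiuxdzni" → "mbgugjplzu" → "mbgugjplz".
(Check on "dkzbpyvlwz": → "pwlnbkhxil" → "pwlnbkhxi" ✓)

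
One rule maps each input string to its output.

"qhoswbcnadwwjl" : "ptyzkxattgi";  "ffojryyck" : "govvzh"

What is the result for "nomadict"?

xafzq

Looking at the pairs, the operation is to delete the first 3 characters, then shift every letter 3 places backward in the alphabet (wrapping around).
Starting from "nomadict": after the first operation, "adict"; after the second, "xafzq".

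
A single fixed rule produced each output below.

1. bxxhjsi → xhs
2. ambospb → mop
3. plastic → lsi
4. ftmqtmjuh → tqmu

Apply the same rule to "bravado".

rvd

What's happening: keep every other character starting from the second (positions 2nd, 4th, 6th, ...).
Doing the same to "bravado": "rvd".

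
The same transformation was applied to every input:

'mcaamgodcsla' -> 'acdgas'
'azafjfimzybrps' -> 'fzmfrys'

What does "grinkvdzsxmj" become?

nrzvjx

What's happening: keep every other character starting from the second (positions 2nd, 4th, 6th, ...), then swap each adjacent pair of characters (1↔2, 3↔4, ...).
Working it through for "grinkvdzsxmj": intermediate "rnvzxj", final "nrzvjx".
(Check on "mcaamgodcsla": → "cagdsa" → "acdgas" ✓)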